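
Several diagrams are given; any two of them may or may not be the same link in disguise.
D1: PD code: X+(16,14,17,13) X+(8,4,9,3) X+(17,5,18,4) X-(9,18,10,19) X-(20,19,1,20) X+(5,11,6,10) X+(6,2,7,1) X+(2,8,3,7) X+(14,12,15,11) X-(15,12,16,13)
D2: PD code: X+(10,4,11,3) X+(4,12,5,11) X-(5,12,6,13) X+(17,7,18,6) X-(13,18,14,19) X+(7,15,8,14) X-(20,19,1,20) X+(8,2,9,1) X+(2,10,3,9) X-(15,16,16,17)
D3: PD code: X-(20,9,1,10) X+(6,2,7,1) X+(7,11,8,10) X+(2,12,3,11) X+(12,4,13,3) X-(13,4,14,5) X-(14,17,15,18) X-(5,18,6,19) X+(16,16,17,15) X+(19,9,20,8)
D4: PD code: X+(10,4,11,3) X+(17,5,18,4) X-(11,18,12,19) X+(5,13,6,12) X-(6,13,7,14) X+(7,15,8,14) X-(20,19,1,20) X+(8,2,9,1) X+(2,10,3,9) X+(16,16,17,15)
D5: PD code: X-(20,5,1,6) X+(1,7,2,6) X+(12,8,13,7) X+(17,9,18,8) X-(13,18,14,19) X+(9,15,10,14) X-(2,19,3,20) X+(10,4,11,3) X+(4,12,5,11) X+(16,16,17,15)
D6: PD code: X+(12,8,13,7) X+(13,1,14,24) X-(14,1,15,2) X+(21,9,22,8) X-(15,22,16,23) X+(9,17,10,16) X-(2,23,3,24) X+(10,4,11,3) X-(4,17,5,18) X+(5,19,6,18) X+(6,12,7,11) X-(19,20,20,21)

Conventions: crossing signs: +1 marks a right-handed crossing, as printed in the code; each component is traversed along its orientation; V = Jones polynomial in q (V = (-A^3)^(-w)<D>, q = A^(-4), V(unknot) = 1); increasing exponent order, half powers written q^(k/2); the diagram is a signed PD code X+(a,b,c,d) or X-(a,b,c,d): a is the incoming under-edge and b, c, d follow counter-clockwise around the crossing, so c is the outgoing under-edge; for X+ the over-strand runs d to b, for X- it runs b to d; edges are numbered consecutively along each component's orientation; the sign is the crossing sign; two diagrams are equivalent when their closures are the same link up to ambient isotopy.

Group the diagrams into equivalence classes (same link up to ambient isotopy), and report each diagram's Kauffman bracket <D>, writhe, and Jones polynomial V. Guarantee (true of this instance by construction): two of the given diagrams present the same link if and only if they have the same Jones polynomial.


classes: {D1, D2, D4, D5, D6} | {D3}
V(D1) = q - q^2 + 2q^3 - q^4 + q^5 - q^6  [10 crossings, <D> = -A^-12 + A^-8 - A^-4 + 2 - A^4 + A^8, w = +4]
D2 (bracket -A^-18 + A^-14 - A^-10 + 2A^-6 - A^-2 + A^2; 10 crossings at w = +2): V = q - q^2 + 2q^3 - q^4 + q^5 - q^6
D3 (bracket A^6; 10 crossings at w = +2): V = 1
D4 (bracket -A^-12 + A^-8 - A^-4 + 2 - A^4 + A^8; 10 crossings at w = +4): V = q - q^2 + 2q^3 - q^4 + q^5 - q^6
V(D5) = q - q^2 + 2q^3 - q^4 + q^5 - q^6  (w +4, c 10, <D> = -A^-12 + A^-8 - A^-4 + 2 - A^4 + A^8)
V(D6) = q - q^2 + 2q^3 - q^4 + q^5 - q^6  [12 crossings, <D> = -A^-18 + A^-14 - A^-10 + 2A^-6 - A^-2 + A^2, w = +2]
note: V(q) takes 2 values over 6 diagrams, fixing the grouping


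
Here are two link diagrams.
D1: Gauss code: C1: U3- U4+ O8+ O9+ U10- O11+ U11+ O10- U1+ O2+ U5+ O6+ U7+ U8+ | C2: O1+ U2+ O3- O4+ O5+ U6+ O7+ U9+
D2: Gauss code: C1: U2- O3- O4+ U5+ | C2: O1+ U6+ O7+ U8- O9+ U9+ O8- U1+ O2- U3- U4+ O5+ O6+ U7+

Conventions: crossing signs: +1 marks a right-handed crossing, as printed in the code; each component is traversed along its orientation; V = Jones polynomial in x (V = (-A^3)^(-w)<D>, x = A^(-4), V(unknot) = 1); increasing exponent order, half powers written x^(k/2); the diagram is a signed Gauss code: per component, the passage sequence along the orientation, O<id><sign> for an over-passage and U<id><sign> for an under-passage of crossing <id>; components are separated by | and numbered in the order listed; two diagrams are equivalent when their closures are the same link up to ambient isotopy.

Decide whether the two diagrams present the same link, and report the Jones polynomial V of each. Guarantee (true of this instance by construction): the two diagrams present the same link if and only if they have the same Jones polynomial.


equivalent: no
V(D1) = -x^(5/2) - x^(9/2) + x^(11/2) - x^(13/2) + x^(15/2) - x^(17/2)  (w +7, c 11, <D> = A^-13 - A^-9 + A^-5 - A^-1 + A^3 + A^11)
D2 (bracket -A^-9 + A^-1 + A^3 + A^7; 9 crossings at w = +3): V = -x^(1/2) - x^(3/2) - x^(5/2) + x^(9/2)
why: 2 values of V(x) split the 2 diagrams


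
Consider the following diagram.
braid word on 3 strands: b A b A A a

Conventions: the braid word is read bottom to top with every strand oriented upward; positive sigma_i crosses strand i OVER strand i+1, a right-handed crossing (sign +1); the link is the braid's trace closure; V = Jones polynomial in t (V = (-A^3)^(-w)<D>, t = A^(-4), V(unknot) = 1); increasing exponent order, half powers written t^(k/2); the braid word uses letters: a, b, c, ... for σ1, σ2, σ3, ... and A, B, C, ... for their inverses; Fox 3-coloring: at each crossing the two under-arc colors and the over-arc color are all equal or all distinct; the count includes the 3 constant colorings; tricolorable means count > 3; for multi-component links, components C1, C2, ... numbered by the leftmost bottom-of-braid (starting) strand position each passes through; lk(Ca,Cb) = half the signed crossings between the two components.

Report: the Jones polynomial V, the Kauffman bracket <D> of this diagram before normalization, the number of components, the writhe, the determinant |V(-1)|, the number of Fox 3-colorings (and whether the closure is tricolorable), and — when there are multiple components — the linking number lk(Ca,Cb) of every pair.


V(t) = t^-2 - t^-1 + 1 - t + t^2
bracket: A^-8 - A^-4 + 1 - A^4 + A^8, w = 0
1 component, writhe 0, over 6 crossings
det 5, colorings 3 of 3^6 — not tricolorable
observation: inverse pairs cancel, leaving σ2 σ1⁻¹ σ2 σ1⁻¹


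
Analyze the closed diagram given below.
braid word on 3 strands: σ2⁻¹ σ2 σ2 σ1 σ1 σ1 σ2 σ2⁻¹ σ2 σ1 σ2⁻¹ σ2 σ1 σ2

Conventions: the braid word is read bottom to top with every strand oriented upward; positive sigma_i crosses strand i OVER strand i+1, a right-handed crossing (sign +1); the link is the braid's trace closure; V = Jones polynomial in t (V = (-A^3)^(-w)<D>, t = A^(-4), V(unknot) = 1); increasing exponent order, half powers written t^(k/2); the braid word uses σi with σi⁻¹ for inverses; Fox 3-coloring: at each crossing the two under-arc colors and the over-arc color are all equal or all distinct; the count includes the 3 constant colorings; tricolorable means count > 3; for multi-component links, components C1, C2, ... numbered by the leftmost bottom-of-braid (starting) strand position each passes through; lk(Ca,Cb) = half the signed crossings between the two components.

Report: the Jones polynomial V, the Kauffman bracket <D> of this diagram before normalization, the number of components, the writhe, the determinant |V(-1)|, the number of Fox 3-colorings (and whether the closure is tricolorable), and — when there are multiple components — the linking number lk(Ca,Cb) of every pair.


Jones polynomial: V(t) = t^3 + t^5 - t^8
<D> = -A^-8 + A^4 + A^12; writhe +8
components 1, writhe +8 (14 crossings)
3-colorings: 9 of 3^14, det 3 — tricolorable
note: the span of V is 5, forcing >= 5 crossings in any diagram


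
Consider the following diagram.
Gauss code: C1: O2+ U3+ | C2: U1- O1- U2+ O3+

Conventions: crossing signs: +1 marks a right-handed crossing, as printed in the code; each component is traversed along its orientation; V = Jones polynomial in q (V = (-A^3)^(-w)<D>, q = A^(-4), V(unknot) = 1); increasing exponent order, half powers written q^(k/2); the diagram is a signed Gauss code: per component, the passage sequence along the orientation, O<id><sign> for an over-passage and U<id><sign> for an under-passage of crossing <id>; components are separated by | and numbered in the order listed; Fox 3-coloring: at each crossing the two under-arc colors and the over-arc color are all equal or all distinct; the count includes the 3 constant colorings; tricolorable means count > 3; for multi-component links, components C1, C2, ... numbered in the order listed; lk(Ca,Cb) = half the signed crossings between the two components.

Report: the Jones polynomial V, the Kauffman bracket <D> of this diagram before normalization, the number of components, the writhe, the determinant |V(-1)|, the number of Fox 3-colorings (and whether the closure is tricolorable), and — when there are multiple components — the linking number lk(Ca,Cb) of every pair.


Jones polynomial: V(q) = -q^(1/2) - q^(5/2)
<D> = A^-7 + A; writhe +1
components 2, writhe +1 (3 crossings)
linking number lk(C1,C2) = +1
3-colorings: 3 of 3^3, det 2 — not tricolorable
note: the span of V is 2, within the link bound 3 + 2 - 1


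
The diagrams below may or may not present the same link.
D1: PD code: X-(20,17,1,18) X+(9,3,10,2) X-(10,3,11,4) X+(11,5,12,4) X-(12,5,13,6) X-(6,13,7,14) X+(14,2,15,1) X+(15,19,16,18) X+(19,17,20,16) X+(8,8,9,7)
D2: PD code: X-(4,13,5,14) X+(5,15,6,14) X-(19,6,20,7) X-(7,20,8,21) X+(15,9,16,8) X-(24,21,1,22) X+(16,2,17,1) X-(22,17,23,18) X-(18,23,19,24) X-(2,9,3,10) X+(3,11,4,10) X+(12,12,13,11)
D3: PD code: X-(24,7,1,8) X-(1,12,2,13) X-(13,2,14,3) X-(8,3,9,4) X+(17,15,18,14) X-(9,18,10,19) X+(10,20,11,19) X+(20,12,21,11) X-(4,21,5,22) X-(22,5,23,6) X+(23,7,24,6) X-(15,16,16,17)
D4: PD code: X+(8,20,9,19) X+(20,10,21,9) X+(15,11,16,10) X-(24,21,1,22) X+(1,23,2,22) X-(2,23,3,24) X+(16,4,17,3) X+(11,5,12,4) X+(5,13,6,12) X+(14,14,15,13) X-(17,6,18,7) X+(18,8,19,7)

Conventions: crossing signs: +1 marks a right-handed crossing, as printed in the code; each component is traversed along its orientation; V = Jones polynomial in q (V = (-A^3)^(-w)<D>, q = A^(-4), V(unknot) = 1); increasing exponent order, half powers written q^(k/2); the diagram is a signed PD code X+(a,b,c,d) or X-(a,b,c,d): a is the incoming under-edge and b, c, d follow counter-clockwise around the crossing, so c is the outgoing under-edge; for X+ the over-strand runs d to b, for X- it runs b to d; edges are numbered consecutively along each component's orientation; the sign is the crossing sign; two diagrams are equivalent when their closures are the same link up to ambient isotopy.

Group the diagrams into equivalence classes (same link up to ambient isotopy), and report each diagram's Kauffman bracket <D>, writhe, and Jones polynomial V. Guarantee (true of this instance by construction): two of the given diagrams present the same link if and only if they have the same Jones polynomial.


equivalence classes: {D1} | {D2, D3} | {D4}
D1 (bracket A^6; 10 crossings at w = +2): V = 1
D2 (bracket A^-2 - A^2 + 2A^6 - A^10 + A^14 - A^18; 12 crossings at w = -2): V = -q^-6 + q^-5 - q^-4 + 2q^-3 - q^-2 + q^-1
D3 (bracket A^-8 - A^-4 + 2 - A^4 + A^8 - A^12; 12 crossings at w = -4): V = -q^-6 + q^-5 - q^-4 + 2q^-3 - q^-2 + q^-1
V(D4) = q^2 + q^4 - q^5 + q^6 - q^7  (w +6, c 12, <D> = -A^-10 + A^-6 - A^-2 + A^2 + A^10)
key observation: 3 classes among 4 diagrams; unequal V(q) rules out equality


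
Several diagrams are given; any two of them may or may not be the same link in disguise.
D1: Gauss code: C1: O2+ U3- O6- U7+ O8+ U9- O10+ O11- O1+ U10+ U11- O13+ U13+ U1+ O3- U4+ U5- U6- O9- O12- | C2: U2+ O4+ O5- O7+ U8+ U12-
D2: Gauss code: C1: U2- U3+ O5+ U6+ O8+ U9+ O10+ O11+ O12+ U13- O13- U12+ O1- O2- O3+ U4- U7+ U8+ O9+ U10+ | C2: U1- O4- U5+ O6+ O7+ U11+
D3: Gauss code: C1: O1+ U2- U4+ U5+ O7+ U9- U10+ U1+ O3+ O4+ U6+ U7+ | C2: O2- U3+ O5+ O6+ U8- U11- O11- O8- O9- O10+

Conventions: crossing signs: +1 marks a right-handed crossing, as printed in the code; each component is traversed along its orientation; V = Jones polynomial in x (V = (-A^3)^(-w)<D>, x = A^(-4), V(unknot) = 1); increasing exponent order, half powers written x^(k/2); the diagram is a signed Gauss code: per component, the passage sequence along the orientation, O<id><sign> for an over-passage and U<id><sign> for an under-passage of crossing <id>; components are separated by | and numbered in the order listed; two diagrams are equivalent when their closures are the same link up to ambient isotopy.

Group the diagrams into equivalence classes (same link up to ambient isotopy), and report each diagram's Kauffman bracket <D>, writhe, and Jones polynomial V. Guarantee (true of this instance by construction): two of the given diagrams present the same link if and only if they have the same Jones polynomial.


classes: {D1} | {D2, D3}
V(D1) = x^(-7/2) - x^(-5/2) + x^(-3/2) - 2x^(-1/2) - x^(3/2)  [13 crossings, <D> = A^-3 + 2A^5 - A^9 + A^13 - A^17, w = +1]
V(D2) = -x^(3/2) - 2x^(7/2) + x^(9/2) - x^(11/2) + x^(13/2)  [13 crossings, <D> = -A^-11 + A^-7 - A^-3 + 2A + A^9, w = +5]
D3 (bracket -A^-17 + A^-13 - A^-9 + 2A^-5 + A^3; 11 crossings at w = +3): V = -x^(3/2) - 2x^(7/2) + x^(9/2) - x^(11/2) + x^(13/2)
note: comparing 3 Jones polynomials yields 2 groups


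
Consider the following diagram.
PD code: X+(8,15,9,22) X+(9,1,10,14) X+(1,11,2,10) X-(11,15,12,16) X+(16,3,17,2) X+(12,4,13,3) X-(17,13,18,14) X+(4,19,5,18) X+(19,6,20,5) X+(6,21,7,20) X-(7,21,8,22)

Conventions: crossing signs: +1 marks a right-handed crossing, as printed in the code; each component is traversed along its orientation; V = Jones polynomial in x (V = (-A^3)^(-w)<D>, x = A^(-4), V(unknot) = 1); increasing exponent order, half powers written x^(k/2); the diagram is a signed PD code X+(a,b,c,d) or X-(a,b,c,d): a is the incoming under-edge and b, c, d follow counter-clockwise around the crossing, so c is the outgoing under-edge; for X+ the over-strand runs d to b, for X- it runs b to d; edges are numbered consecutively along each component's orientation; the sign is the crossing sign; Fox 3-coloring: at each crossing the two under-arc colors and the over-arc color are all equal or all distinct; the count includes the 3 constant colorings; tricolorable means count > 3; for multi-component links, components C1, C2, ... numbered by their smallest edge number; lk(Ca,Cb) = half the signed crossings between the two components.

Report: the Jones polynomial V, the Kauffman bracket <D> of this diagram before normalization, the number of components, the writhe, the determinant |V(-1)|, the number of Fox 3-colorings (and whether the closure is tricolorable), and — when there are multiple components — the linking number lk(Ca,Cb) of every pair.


V = -2x^(3/2) + 2x^(5/2) - 4x^(7/2) + 4x^(9/2) - 4x^(11/2) + 3x^(13/2) - 2x^(15/2) + x^(17/2)
<D> = -A^-19 + 2A^-15 - 3A^-11 + 4A^-7 - 4A^-3 + 4A - 2A^5 + 2A^9 (w = +5)
2 components over 11 crossings, w = +5
lk(C1,C2): +1
3 Fox colorings among 3^11, |V(-1)| = 22: not tricolorable
why: the span of V is 7, within the link bound 11 + 2 - 1


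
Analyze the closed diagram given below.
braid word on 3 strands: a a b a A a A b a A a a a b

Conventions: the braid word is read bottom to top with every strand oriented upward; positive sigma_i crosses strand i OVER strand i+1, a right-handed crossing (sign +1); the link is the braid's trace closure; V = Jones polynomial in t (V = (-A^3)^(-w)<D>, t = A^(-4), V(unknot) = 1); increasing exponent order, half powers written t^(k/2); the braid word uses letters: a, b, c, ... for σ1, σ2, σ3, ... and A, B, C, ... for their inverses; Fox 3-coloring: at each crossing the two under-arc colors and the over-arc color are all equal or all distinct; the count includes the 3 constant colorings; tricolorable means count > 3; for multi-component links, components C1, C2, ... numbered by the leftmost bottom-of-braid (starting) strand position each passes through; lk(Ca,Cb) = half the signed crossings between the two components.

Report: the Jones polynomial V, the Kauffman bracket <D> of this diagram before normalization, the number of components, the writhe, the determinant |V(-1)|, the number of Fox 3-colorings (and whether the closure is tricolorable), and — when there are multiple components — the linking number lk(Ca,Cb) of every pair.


V(t) = t^3 + t^5 - t^8
bracket: -A^-8 + A^4 + A^12, w = +8
1 component, writhe +8, over 14 crossings
det 3, colorings 9 of 3^14 — tricolorable
observation: inverse pairs cancel, leaving σ1 σ1 σ2 σ2 σ1 σ1 σ1 σ2


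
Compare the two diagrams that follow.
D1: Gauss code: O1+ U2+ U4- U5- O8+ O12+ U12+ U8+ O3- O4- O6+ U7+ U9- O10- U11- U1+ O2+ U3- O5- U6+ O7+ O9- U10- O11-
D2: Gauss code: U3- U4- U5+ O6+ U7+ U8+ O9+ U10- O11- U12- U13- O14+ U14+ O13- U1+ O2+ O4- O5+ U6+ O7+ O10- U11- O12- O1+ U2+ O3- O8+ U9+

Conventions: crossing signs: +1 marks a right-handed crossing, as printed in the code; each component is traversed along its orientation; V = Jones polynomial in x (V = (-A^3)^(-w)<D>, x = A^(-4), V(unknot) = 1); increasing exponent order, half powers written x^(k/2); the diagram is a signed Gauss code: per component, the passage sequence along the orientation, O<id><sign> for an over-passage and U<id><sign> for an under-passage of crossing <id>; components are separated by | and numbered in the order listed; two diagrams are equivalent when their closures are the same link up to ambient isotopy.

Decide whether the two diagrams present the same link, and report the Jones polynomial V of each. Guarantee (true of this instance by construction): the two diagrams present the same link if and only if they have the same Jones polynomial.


same link: no
V(D1) = 1  [12 crossings, <D> = 1, w = 0]
D2 (bracket -A^-10 + A^-6 + A^2; 14 crossings at w = +2): V = x + x^3 - x^4
note: 2 classes among 2 diagrams; unequal V(x) rules out equality


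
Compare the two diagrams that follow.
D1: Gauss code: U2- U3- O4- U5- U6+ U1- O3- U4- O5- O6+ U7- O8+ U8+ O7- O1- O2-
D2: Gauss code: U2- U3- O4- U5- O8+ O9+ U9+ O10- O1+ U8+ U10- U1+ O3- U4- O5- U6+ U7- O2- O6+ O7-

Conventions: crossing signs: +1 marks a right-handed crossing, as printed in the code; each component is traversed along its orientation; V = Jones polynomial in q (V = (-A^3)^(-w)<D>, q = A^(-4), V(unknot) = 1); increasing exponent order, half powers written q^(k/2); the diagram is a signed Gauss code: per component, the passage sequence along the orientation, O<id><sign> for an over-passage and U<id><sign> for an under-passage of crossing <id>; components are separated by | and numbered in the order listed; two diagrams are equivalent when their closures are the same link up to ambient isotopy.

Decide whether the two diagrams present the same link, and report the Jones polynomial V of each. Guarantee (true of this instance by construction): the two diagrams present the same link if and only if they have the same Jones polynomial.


equivalent: yes
V(D1) = -q^-4 + q^-3 + q^-1  (w -4, c 8, <D> = A^-8 + 1 - A^4)
V(D2) = -q^-4 + q^-3 + q^-1  [10 crossings, <D> = A^-2 + A^6 - A^10, w = -2]
key observation: one V(q) for all 2 diagrams — one class (guaranteed)


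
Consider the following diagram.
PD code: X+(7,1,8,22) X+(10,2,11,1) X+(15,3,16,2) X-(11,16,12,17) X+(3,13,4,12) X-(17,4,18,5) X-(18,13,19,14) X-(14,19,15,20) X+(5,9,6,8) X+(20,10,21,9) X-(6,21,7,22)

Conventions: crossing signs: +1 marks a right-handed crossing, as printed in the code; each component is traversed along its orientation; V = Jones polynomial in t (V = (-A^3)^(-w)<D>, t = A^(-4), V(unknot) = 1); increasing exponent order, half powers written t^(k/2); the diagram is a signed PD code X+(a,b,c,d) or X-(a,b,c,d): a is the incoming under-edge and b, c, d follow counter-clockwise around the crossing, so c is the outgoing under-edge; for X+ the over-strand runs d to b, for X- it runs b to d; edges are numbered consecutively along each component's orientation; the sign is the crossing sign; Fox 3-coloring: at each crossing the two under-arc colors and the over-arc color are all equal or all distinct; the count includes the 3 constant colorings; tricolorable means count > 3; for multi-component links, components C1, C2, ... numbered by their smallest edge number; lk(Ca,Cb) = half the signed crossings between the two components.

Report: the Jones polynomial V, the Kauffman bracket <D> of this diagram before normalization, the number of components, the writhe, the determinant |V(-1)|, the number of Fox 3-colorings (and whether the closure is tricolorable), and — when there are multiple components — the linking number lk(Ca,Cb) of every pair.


V(t) = -t^-3 + 2t^-2 - 2t^-1 + 3 - 2t + 2t^2 - t^3
bracket: A^-9 - 2A^-5 + 2A^-1 - 3A^3 + 2A^7 - 2A^11 + A^15, w = +1
1 component, writhe +1, over 11 crossings
det 13, colorings 3 of 3^11 — not tricolorable
observation: det 13 = |V(-1)|; not divisible by 3, so not tricolorable


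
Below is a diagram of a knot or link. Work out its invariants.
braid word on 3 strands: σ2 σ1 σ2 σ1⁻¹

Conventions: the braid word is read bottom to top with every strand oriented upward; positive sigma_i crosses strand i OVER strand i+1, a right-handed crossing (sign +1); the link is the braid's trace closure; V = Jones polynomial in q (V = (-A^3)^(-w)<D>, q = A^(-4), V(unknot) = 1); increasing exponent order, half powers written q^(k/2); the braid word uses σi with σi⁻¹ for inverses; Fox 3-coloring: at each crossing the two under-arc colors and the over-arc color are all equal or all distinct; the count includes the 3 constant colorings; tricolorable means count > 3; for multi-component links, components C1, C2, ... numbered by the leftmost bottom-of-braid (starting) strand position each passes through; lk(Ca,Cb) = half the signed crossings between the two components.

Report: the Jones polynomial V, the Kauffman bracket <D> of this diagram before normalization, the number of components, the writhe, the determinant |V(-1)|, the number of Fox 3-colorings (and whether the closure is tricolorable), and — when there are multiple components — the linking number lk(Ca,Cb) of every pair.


Jones polynomial: V(q) = 1
<D> = A^6; writhe +2
components 1, writhe +2 (4 crossings)
3-colorings: 3 of 3^4, det 1 — not tricolorable
note: det 1 = |V(-1)|; not divisible by 3, so not tricolorable


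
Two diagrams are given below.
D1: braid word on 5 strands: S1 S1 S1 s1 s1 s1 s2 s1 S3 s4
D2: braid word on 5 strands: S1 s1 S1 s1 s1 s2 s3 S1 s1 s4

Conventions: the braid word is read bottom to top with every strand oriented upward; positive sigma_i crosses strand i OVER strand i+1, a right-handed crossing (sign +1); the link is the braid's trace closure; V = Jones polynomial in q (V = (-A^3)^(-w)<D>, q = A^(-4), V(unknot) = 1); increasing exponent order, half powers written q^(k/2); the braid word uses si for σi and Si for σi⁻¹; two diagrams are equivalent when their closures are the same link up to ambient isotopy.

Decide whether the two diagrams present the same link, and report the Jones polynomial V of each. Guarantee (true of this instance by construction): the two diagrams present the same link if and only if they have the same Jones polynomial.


equivalent: yes
D1 (bracket A^6; 10 crossings at w = +2): V = 1
V(D2) = 1  [10 crossings, <D> = A^12, w = +4]
observation: one V(q) for all 2 diagrams — one class (guaranteed)


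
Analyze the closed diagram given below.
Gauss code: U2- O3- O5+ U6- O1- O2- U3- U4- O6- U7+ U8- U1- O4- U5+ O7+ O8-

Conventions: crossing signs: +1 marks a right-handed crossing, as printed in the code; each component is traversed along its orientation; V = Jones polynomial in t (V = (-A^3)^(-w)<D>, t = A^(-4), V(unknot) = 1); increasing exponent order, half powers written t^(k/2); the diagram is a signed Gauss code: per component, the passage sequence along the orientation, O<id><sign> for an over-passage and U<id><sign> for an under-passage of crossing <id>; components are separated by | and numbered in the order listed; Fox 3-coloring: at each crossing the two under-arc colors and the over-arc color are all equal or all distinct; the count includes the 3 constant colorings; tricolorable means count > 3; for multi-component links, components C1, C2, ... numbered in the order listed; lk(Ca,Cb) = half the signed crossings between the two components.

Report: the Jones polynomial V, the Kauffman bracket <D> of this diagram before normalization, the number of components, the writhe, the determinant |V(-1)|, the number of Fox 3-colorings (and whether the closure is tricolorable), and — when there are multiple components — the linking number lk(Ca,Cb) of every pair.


Jones polynomial: V(t) = -t^-6 + t^-5 - t^-4 + 2t^-3 - t^-2 + t^-1
<D> = A^-8 - A^-4 + 2 - A^4 + A^8 - A^12; writhe -4
components 1, writhe -4 (8 crossings)
3-colorings: 3 of 3^8, det 7 — not tricolorable
note: the span of V is 5, forcing >= 5 crossings in any diagram


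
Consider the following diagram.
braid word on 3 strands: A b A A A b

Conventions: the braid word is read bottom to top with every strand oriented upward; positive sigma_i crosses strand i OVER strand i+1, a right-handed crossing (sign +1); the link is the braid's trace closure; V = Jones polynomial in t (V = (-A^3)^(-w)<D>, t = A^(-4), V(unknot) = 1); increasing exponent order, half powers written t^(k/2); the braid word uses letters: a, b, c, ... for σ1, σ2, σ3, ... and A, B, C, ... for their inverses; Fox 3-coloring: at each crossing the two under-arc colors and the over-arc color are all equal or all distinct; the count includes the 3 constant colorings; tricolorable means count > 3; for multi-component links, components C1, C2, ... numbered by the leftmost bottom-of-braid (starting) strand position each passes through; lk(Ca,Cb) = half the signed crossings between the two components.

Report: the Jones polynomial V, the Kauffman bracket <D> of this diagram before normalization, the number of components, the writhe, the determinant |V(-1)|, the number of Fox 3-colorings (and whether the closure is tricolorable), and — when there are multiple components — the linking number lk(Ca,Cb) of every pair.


V = t^-5 - 2t^-4 + 2t^-3 - 2t^-2 + 2t^-1 - 1 + t
<D> = A^-10 - A^-6 + 2A^-2 - 2A^2 + 2A^6 - 2A^10 + A^14 (w = -2)
1 component over 6 crossings, w = -2
3 Fox colorings among 3^6, |V(-1)| = 11: not tricolorable
why: w = -2 shifts under R1 moves; the (-A^3)^(2) factor cancels that in V


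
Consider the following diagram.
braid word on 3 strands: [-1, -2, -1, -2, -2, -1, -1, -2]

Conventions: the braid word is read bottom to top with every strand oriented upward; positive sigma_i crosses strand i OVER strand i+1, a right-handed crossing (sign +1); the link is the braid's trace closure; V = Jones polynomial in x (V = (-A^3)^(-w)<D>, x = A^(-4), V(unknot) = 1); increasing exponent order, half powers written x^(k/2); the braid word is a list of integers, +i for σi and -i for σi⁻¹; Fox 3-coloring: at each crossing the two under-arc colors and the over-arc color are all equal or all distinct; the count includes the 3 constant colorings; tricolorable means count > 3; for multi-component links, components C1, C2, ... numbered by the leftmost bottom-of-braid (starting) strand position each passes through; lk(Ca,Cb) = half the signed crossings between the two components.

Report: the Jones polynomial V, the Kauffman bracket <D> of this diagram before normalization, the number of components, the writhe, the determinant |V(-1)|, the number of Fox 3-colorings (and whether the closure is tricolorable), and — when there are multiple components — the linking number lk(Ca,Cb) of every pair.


V = -x^-8 + x^-5 + x^-3
<D> = A^-12 + A^-4 - A^8 (w = -8)
1 component over 8 crossings, w = -8
9 Fox colorings among 3^8, |V(-1)| = 3: tricolorable
why: V spans 5 powers of x: at least 5 crossings in any diagram


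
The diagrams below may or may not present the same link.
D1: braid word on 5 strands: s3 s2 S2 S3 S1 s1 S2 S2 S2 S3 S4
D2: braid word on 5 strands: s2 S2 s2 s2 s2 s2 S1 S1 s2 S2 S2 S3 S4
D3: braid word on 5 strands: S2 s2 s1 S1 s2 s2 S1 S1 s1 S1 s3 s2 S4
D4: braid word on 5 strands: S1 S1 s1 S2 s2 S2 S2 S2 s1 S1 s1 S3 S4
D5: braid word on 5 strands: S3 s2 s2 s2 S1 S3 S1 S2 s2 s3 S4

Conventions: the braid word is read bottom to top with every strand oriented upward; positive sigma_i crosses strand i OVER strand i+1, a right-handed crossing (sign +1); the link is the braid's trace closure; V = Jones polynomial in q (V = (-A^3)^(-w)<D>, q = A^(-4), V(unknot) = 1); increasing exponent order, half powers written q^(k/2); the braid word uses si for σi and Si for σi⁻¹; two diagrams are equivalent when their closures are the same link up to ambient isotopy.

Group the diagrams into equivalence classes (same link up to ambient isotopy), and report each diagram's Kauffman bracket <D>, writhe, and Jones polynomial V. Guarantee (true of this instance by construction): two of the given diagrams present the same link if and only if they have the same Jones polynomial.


classes: {D1, D4} | {D2, D3, D5}
V(D1) = q^(-9/2) - q^(-5/2) - q^(-3/2) - q^(-1/2)  [11 crossings, <D> = A^-13 + A^-9 + A^-5 - A^3, w = -5]
V(D2) = -q^(-3/2) - 2q^(1/2) + q^(3/2) - q^(5/2) + q^(7/2)  [13 crossings, <D> = -A^-17 + A^-13 - A^-9 + 2A^-5 + A^3, w = -1]
V(D3) = -q^(-3/2) - 2q^(1/2) + q^(3/2) - q^(5/2) + q^(7/2)  [13 crossings, <D> = -A^-11 + A^-7 - A^-3 + 2A + A^9, w = +1]
V(D4) = q^(-9/2) - q^(-5/2) - q^(-3/2) - q^(-1/2)  (w -5, c 13, <D> = A^-13 + A^-9 + A^-5 - A^3)
V(D5) = -q^(-3/2) - 2q^(1/2) + q^(3/2) - q^(5/2) + q^(7/2)  (w -1, c 11, <D> = -A^-17 + A^-13 - A^-9 + 2A^-5 + A^3)
note: comparing 5 Jones polynomials yields 2 groups


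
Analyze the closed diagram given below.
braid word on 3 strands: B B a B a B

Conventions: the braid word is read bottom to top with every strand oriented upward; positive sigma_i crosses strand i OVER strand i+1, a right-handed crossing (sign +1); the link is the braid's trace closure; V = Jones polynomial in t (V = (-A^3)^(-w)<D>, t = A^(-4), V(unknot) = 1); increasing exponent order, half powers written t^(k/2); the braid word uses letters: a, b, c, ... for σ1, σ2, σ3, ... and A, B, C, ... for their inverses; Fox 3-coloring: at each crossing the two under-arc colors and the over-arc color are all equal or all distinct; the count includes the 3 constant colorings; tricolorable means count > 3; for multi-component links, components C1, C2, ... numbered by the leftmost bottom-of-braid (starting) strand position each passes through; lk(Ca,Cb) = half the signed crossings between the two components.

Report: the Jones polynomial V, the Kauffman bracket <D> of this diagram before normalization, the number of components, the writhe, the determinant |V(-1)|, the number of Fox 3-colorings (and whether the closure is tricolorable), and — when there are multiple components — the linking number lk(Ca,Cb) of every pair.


V(t) = t^-5 - 2t^-4 + 2t^-3 - 2t^-2 + 2t^-1 - 1 + t
bracket: A^-10 - A^-6 + 2A^-2 - 2A^2 + 2A^6 - 2A^10 + A^14, w = -2
1 component, writhe -2, over 6 crossings
det 11, colorings 3 of 3^6 — not tricolorable
observation: w = -2 (over 6 crossings) is diagram-only; (-A^3)^(2) removes it from V


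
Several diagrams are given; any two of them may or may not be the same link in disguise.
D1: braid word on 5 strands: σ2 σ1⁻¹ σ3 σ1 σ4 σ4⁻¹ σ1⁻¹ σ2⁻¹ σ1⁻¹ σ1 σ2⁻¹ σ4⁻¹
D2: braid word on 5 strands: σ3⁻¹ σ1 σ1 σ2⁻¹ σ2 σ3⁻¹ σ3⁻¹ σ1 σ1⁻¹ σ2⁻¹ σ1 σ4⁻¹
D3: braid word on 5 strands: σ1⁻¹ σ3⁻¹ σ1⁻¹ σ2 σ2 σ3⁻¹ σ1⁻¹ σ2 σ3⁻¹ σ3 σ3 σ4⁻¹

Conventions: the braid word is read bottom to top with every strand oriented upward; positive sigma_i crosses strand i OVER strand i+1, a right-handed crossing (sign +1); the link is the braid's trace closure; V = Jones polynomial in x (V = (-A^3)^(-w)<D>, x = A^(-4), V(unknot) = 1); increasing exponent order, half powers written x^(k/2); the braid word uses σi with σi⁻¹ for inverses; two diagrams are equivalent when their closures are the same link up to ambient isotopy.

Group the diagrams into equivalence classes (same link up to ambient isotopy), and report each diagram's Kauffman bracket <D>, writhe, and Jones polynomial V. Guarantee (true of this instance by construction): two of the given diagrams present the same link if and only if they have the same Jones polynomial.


equivalence classes: {D1} | {D2} | {D3}
D1 (bracket A^-6; 12 crossings at w = -2): V = 1
V(D2) = -x^-3 + x^-2 - x^-1 + 3 - x + x^2 - x^3  [12 crossings, <D> = -A^-18 + A^-14 - A^-10 + 3A^-6 - A^-2 + A^2 - A^6, w = -2]
V(D3) = -x^-3 + 2x^-2 - 2x^-1 + 3 - 2x + 2x^2 - x^3  (w -2, c 12, <D> = -A^-18 + 2A^-14 - 2A^-10 + 3A^-6 - 2A^-2 + 2A^2 - A^6)
observation: comparing 3 Jones polynomials yields 3 groups


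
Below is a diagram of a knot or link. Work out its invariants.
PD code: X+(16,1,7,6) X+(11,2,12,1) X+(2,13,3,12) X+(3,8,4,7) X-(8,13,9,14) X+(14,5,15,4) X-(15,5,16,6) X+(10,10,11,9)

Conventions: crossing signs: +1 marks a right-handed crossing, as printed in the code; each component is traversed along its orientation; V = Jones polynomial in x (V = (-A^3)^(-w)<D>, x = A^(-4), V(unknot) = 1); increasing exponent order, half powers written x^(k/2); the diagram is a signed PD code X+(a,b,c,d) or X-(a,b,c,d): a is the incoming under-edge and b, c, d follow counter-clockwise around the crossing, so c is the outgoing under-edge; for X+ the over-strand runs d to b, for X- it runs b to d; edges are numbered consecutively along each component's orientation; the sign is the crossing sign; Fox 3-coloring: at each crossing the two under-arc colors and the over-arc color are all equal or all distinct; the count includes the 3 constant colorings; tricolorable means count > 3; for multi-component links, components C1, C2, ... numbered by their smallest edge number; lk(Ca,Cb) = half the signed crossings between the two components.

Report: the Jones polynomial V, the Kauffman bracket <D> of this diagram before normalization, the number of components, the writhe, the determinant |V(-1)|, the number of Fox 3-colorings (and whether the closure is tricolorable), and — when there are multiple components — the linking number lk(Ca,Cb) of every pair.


V = -x^(1/2) + x^(3/2) - x^(5/2) - x^(9/2)
<D> = -A^-6 - A^2 + A^6 - A^10 (w = +4)
2 components over 8 crossings, w = +4
lk(C1,C2): +2
3 Fox colorings among 3^8, |V(-1)| = 4: not tricolorable
why: det 4 = |V(-1)|; not divisible by 3, so not tricolorable


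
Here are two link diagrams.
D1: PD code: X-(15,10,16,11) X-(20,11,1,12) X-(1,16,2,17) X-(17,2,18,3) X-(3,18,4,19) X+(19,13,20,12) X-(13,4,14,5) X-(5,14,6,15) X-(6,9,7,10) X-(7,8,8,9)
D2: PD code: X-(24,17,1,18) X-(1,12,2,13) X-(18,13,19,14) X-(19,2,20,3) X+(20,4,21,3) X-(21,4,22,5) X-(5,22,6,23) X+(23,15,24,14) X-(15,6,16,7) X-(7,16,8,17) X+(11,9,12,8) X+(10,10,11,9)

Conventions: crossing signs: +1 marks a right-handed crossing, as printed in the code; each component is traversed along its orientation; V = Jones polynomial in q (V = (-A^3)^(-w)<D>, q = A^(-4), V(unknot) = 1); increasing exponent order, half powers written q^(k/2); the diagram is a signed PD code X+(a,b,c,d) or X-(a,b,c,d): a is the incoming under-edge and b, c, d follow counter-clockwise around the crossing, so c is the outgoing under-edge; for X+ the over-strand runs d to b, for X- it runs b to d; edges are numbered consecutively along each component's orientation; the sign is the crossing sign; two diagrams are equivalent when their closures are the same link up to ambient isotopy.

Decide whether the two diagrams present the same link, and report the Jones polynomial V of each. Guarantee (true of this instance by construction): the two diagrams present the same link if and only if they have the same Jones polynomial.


equivalent: yes
V(D1) = q^-8 - 2q^-7 + q^-6 - 2q^-5 + 2q^-4 + q^-2  (w -8, c 10, <D> = A^-16 + 2A^-8 - 2A^-4 + 1 - 2A^4 + A^8)
D2 (bracket A^-4 + 2A^4 - 2A^8 + A^12 - 2A^16 + A^20; 12 crossings at w = -4): V = q^-8 - 2q^-7 + q^-6 - 2q^-5 + 2q^-4 + q^-2
why: from 10 to 12 crossings by R-moves: one link, two diagrams


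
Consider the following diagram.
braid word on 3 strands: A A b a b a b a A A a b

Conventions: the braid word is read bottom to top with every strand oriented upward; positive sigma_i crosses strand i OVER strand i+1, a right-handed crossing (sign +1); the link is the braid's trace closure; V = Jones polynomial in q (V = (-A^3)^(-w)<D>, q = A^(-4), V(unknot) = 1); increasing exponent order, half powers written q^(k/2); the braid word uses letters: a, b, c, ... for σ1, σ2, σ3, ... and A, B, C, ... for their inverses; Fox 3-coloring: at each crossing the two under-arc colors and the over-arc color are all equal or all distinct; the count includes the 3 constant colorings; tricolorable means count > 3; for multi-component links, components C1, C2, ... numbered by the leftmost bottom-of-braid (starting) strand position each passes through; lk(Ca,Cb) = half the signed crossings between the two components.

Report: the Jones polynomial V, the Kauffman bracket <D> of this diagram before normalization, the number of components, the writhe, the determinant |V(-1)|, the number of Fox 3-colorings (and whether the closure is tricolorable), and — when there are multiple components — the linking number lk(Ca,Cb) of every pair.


Jones polynomial: V(q) = q - q^2 + 2q^3 - q^4 + q^5 - q^6
<D> = -A^-12 + A^-8 - A^-4 + 2 - A^4 + A^8; writhe +4
components 1, writhe +4 (12 crossings)
3-colorings: 3 of 3^12, det 7 — not tricolorable
note: w = +4 (over 12 crossings) is diagram-only; (-A^3)^(-4) removes it from V


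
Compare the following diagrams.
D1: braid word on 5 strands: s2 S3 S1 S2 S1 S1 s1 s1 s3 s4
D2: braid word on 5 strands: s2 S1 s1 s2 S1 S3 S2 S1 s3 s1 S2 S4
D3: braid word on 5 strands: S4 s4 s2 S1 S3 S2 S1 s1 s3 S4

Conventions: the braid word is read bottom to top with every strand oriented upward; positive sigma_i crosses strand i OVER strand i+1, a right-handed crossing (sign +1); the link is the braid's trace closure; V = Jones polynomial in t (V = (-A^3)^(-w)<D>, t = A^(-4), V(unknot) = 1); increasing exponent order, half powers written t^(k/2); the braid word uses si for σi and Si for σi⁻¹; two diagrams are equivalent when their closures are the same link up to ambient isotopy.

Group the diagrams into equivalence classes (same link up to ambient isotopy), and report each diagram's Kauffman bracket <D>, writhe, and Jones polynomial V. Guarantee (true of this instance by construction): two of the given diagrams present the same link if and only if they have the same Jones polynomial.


equivalence classes: {D1, D2, D3}
D1 (bracket 1; 10 crossings at w = 0): V = 1
D2 (bracket A^-6; 12 crossings at w = -2): V = 1
D3 (bracket A^-6; 10 crossings at w = -2): V = 1
key observation: all 3 diagrams share one V(t), hence one class


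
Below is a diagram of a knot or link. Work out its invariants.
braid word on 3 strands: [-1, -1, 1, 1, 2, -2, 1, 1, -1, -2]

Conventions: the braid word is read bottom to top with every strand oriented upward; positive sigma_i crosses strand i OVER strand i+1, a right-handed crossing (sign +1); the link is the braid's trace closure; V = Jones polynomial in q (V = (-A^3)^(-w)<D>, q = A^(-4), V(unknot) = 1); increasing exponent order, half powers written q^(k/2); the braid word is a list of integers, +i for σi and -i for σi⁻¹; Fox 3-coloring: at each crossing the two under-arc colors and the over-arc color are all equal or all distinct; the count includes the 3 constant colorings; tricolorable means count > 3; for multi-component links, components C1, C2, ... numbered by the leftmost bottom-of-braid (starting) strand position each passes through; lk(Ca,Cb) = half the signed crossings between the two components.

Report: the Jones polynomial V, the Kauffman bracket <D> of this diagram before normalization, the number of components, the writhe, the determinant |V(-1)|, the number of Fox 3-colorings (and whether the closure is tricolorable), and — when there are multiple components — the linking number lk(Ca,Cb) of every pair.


Jones polynomial: V(q) = 1
<D> = 1; writhe 0
components 1, writhe 0 (10 crossings)
3-colorings: 3 of 3^10, det 1 — not tricolorable
note: det 1 = |V(-1)|; not divisible by 3, so not tricolorable


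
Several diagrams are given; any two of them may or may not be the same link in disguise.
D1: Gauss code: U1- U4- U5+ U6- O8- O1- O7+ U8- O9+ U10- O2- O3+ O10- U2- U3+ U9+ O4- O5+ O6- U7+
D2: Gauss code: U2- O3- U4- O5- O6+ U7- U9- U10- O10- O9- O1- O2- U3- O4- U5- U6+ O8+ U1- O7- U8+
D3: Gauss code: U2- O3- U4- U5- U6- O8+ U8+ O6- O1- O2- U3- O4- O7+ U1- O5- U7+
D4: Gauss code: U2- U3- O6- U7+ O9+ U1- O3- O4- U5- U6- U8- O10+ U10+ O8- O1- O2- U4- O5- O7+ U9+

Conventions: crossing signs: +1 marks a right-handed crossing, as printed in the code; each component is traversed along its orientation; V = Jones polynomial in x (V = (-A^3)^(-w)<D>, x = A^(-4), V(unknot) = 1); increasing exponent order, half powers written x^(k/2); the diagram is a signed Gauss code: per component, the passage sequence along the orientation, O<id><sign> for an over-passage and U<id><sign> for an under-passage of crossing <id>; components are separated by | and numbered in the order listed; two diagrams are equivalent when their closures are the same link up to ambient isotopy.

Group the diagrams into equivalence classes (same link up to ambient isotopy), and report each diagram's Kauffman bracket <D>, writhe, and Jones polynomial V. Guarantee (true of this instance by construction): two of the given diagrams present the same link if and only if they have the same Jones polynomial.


equivalence classes: {D1} | {D2, D3, D4}
D1 (bracket A^-6; 10 crossings at w = -2): V = 1
D2 (bracket A^-14 - A^-10 + 2A^-6 - A^-2 + A^2 - A^6; 10 crossings at w = -6): V = -x^-6 + x^-5 - x^-4 + 2x^-3 - x^-2 + x^-1
V(D3) = -x^-6 + x^-5 - x^-4 + 2x^-3 - x^-2 + x^-1  (w -4, c 8, <D> = A^-8 - A^-4 + 2 - A^4 + A^8 - A^12)
D4 (bracket A^-8 - A^-4 + 2 - A^4 + A^8 - A^12; 10 crossings at w = -4): V = -x^-6 + x^-5 - x^-4 + 2x^-3 - x^-2 + x^-1
observation: 2 classes among 4 diagrams; unequal V(x) rules out equality
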